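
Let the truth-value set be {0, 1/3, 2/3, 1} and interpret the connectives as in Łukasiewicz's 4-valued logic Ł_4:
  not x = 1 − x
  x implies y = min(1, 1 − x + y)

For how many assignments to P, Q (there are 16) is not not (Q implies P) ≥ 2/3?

13

P = 0, Q = 0 ↦ 1  ≥
P = 0, Q = 1/3 ↦ 2/3  ≥
P = 0, Q = 2/3 ↦ 1/3  <
P = 0, Q = 1 ↦ 0  <
P = 1/3, Q = 0 ↦ 1  ≥
P = 1/3, Q = 1/3 ↦ 1  ≥
P = 1/3, Q = 2/3 ↦ 2/3  ≥
P = 1/3, Q = 1 ↦ 1/3  <
P = 2/3, Q = 0 ↦ 1  ≥
P = 2/3, Q = 1/3 ↦ 1  ≥
P = 2/3, Q = 2/3 ↦ 1  ≥
P = 2/3, Q = 1 ↦ 2/3  ≥
P = 1, Q = 0 ↦ 1  ≥
P = 1, Q = 1/3 ↦ 1  ≥
P = 1, Q = 2/3 ↦ 1  ≥
P = 1, Q = 1 ↦ 1  ≥
So 13 of the 16 assignments meet the threshold.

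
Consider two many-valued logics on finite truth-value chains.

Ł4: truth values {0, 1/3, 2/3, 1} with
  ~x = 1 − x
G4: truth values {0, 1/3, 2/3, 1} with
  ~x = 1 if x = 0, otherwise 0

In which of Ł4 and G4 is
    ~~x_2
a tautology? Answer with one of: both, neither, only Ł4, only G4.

In Ł4: at x_2 = 0 the value is 0 — not a tautology.
In G4: at x_2 = 0 the value is 0 — not a tautology.

neither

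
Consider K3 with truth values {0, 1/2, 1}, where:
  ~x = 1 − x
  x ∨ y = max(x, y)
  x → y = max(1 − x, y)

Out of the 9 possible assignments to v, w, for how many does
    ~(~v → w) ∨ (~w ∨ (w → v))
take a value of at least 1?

v = 0, w = 0 ↦ 1  ≥
v = 0, w = 1/2 ↦ 1/2  <
v = 0, w = 1 ↦ 0  <
v = 1/2, w = 0 ↦ 1  ≥
v = 1/2, w = 1/2 ↦ 1/2  <
v = 1/2, w = 1 ↦ 1/2  <
v = 1, w = 0 ↦ 1  ≥
v = 1, w = 1/2 ↦ 1  ≥
v = 1, w = 1 ↦ 1  ≥
So 5 of the 9 assignments meet the threshold.

5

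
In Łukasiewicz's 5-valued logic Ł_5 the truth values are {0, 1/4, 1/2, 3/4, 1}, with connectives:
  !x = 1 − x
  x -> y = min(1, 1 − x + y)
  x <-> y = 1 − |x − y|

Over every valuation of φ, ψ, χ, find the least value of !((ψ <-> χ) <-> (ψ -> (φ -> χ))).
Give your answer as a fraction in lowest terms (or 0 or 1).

Take φ = 0, ψ = 0, χ = 0:
ψ <-> χ = 0 <-> 0 = 1
φ -> χ = 0 -> 0 = 1
ψ -> (φ -> χ) = 0 -> 1 = 1
(ψ <-> χ) <-> (ψ -> (φ -> χ)) = 1 <-> 1 = 1
!((ψ <-> χ) <-> (ψ -> (φ -> χ))) = !1 = 0
No assignment yields a value below 0, so this is the minimum.

0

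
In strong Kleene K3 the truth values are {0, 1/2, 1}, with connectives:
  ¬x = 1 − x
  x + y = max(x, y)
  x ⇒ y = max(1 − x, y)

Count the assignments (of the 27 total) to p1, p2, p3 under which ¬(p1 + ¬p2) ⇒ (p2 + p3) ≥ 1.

value 1: 23 assignments (counts)
value 1/2: 4 assignments
So 23 of the 27 assignments meet the threshold.

23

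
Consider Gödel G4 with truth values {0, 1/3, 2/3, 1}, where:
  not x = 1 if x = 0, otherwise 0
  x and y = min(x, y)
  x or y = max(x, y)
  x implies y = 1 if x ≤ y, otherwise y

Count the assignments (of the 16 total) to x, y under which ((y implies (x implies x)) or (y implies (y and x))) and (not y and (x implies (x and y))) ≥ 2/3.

1

x = 0, y = 0 ↦ 1  ≥
x = 0, y = 1/3 ↦ 0  <
x = 0, y = 2/3 ↦ 0  <
x = 0, y = 1 ↦ 0  <
x = 1/3, y = 0 ↦ 0  <
x = 1/3, y = 1/3 ↦ 0  <
x = 1/3, y = 2/3 ↦ 0  <
x = 1/3, y = 1 ↦ 0  <
x = 2/3, y = 0 ↦ 0  <
x = 2/3, y = 1/3 ↦ 0  <
x = 2/3, y = 2/3 ↦ 0  <
x = 2/3, y = 1 ↦ 0  <
x = 1, y = 0 ↦ 0  <
x = 1, y = 1/3 ↦ 0  <
x = 1, y = 2/3 ↦ 0  <
x = 1, y = 1 ↦ 0  <
So 1 of the 16 assignments meets the threshold.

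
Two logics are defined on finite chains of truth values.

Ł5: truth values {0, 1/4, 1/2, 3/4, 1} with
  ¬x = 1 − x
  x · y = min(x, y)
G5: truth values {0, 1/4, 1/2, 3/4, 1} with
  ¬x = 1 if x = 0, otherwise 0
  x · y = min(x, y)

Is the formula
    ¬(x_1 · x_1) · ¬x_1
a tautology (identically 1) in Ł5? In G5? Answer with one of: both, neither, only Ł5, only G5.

neither

In Ł5: at x_1 = 1/4 the value is 3/4 — not a tautology.
In G5: at x_1 = 1/4 the value is 0 — not a tautology.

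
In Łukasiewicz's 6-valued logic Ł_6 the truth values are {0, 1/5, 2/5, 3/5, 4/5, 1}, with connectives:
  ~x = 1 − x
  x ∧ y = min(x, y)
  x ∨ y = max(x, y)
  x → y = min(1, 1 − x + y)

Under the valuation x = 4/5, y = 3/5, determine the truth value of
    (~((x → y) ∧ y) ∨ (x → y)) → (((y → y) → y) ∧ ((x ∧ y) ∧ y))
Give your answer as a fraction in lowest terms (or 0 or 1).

4/5

x → y = 4/5 → 3/5 = 4/5
(x → y) ∧ y = 4/5 ∧ 3/5 = 3/5
~((x → y) ∧ y) = ~3/5 = 2/5
x → y = 4/5 → 3/5 = 4/5
~((x → y) ∧ y) ∨ (x → y) = 2/5 ∨ 4/5 = 4/5
y → y = 3/5 → 3/5 = 1
(y → y) → y = 1 → 3/5 = 3/5
x ∧ y = 4/5 ∧ 3/5 = 3/5
(x ∧ y) ∧ y = 3/5 ∧ 3/5 = 3/5
((y → y) → y) ∧ ((x ∧ y) ∧ y) = 3/5 ∧ 3/5 = 3/5
(~((x → y) ∧ y) ∨ (x → y)) → (((y → y) → y) ∧ ((x ∧ y) ∧ y)) = 4/5 → 3/5 = 4/5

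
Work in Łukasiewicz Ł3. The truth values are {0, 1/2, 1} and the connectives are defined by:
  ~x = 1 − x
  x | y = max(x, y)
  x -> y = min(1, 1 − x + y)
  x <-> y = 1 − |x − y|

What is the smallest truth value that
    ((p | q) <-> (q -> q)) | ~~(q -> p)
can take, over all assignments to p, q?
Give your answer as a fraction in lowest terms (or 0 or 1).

Take p = 0, q = 1/2:
p | q = 0 | 1/2 = 1/2
q -> q = 1/2 -> 1/2 = 1
(p | q) <-> (q -> q) = 1/2 <-> 1 = 1/2
q -> p = 1/2 -> 0 = 1/2
~(q -> p) = ~1/2 = 1/2
~~(q -> p) = ~1/2 = 1/2
((p | q) <-> (q -> q)) | ~~(q -> p) = 1/2 | 1/2 = 1/2
No assignment yields a value below 1/2, so this is the minimum.

1/2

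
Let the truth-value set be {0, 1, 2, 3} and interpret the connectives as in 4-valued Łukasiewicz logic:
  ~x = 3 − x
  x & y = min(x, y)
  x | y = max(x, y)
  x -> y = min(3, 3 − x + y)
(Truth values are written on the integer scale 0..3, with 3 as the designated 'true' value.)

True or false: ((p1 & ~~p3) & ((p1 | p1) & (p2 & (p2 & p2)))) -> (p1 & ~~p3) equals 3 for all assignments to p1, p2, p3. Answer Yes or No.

Yes

At p1 = 0, p2 = 2, p3 = 3, for instance:
~p3 = ~3 = 0
~~p3 = ~0 = 3
p1 & ~~p3 = 0 & 3 = 0
p1 | p1 = 0 | 0 = 0
p2 & p2 = 2 & 2 = 2
p2 & (p2 & p2) = 2 & 2 = 2
(p1 | p1) & (p2 & (p2 & p2)) = 0 & 2 = 0
(p1 & ~~p3) & ((p1 | p1) & (p2 & (p2 & p2))) = 0 & 0 = 0
((p1 & ~~p3) & ((p1 | p1) & (p2 & (p2 & p2)))) -> (p1 & ~~p3) = 0 -> 0 = 3
and checking the remaining 63 assignments likewise gives ≥ 3 in every case.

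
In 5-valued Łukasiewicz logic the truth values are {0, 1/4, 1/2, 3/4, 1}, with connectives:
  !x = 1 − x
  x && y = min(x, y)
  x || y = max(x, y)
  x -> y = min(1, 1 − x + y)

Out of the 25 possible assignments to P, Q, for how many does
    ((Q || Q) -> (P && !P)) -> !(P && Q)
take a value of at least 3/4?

24

value 1: 18 assignments (counts)
value 3/4: 6 assignments (counts)
value 1/2: 1 assignment
So 24 of the 25 assignments meet the threshold.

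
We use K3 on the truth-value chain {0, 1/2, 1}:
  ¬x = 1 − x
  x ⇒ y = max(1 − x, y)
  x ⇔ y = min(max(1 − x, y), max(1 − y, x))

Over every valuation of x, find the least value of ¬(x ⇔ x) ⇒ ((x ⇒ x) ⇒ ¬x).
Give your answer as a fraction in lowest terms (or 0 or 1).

Take x = 1/2:
x ⇔ x = 1/2 ⇔ 1/2 = 1/2
¬(x ⇔ x) = ¬1/2 = 1/2
x ⇒ x = 1/2 ⇒ 1/2 = 1/2
¬x = ¬1/2 = 1/2
(x ⇒ x) ⇒ ¬x = 1/2 ⇒ 1/2 = 1/2
¬(x ⇔ x) ⇒ ((x ⇒ x) ⇒ ¬x) = 1/2 ⇒ 1/2 = 1/2
No assignment yields a value below 1/2, so this is the minimum.

1/2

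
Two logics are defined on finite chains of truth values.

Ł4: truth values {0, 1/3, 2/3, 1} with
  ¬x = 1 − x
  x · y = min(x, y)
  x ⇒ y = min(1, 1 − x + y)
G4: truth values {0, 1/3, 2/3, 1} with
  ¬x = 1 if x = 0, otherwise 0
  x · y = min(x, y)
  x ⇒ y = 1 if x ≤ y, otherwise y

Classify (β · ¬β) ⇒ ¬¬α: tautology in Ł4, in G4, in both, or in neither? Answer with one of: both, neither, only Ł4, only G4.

only G4

In Ł4: at α = 0, β = 1/3 the value is 2/3 — not a tautology.
In G4: every assignment gives 1 — tautology.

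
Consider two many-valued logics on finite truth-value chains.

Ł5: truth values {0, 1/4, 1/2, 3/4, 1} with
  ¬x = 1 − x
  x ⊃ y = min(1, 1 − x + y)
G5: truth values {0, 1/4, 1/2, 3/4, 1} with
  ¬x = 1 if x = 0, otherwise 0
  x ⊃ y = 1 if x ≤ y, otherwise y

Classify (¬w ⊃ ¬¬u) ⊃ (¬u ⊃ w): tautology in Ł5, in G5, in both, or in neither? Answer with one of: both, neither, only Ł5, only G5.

In Ł5: every assignment gives 1 — tautology.
In G5: at u = 0, w = 1/4 the value is 1/4 — not a tautology.

only Ł5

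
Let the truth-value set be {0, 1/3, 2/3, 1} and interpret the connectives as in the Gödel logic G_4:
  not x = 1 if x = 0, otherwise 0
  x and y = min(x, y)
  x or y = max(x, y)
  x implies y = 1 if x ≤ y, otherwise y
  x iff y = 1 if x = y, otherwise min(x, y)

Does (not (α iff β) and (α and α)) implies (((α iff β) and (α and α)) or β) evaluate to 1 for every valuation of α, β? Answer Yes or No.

Counterexample: take α = 1/3, β = 0.
α iff β = 1/3 iff 0 = 0
not (α iff β) = not 0 = 1
α and α = 1/3 and 1/3 = 1/3
not (α iff β) and (α and α) = 1 and 1/3 = 1/3
α iff β = 1/3 iff 0 = 0
α and α = 1/3 and 1/3 = 1/3
(α iff β) and (α and α) = 0 and 1/3 = 0
((α iff β) and (α and α)) or β = 0 or 0 = 0
(not (α iff β) and (α and α)) implies (((α iff β) and (α and α)) or β) = 1/3 implies 0 = 0
This gives 0 ≠ 1.

No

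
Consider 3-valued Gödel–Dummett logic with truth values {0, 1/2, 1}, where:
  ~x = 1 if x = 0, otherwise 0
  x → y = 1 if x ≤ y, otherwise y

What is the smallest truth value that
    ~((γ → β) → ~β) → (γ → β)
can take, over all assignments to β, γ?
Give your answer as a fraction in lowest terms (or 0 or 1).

Take β = 1/2, γ = 1:
γ → β = 1 → 1/2 = 1/2
~β = ~1/2 = 0
(γ → β) → ~β = 1/2 → 0 = 0
~((γ → β) → ~β) = ~0 = 1
γ → β = 1 → 1/2 = 1/2
~((γ → β) → ~β) → (γ → β) = 1 → 1/2 = 1/2
No assignment yields a value below 1/2, so this is the minimum.

1/2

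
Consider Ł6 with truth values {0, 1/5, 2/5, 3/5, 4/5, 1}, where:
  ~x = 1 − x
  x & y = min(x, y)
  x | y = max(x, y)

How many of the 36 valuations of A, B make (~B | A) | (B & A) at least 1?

11

value 1: 11 assignments (counts)
value 4/5: 9 assignments
value 3/5: 7 assignments
value 2/5: 5 assignments
value 1/5: 3 assignments
value 0: 1 assignment
So 11 of the 36 assignments meet the threshold.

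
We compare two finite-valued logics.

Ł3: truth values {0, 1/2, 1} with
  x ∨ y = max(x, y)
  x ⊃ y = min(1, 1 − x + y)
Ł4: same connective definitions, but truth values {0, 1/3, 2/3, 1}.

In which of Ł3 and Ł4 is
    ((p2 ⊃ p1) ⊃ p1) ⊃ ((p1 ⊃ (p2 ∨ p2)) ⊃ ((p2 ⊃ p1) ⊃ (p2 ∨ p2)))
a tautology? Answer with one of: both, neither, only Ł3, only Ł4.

In Ł3: every assignment gives 1 — tautology.
In Ł4: every assignment gives 1 — tautology.

both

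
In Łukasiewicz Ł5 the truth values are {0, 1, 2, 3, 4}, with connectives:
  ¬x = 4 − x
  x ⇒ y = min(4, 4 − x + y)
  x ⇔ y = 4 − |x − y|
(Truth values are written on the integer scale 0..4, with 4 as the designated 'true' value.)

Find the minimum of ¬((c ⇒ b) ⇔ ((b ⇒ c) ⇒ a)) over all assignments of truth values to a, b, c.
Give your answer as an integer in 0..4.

Take a = 0, b = 0, c = 4:
c ⇒ b = 4 ⇒ 0 = 0
b ⇒ c = 0 ⇒ 4 = 4
(b ⇒ c) ⇒ a = 4 ⇒ 0 = 0
(c ⇒ b) ⇔ ((b ⇒ c) ⇒ a) = 0 ⇔ 0 = 4
¬((c ⇒ b) ⇔ ((b ⇒ c) ⇒ a)) = ¬4 = 0
No assignment yields a value below 0, so this is the minimum.

0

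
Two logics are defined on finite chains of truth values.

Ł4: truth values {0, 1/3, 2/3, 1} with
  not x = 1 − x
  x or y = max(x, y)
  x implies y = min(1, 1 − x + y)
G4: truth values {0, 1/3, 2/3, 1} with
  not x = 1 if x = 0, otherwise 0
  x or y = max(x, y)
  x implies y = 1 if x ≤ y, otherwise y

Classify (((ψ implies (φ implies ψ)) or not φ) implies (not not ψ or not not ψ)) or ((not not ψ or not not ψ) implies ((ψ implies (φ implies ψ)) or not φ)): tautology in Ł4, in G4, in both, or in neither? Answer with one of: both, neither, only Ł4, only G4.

In Ł4: every assignment gives 1 — tautology.
In G4: every assignment gives 1 — tautology.

both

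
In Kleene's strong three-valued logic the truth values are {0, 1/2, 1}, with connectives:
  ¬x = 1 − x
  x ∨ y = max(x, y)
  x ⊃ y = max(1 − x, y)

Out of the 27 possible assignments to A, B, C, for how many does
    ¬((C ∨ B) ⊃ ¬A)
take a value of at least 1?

5

value 1: 5 assignments (counts)
value 1/2: 11 assignments
value 0: 11 assignments
So 5 of the 27 assignments meet the threshold.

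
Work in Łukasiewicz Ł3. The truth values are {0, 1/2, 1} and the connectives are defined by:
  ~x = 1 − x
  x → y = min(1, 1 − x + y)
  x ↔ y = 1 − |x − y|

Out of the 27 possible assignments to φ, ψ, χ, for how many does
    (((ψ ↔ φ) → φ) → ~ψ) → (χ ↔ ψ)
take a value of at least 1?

17

value 1: 17 assignments (counts)
value 1/2: 7 assignments
value 0: 3 assignments
So 17 of the 27 assignments meet the threshold.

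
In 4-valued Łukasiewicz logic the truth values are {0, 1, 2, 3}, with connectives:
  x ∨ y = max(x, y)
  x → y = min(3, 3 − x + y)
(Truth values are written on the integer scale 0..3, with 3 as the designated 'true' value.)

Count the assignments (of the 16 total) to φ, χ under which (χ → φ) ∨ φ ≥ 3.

φ = 0, χ = 0 ↦ 3  ≥
φ = 0, χ = 1 ↦ 2  <
φ = 0, χ = 2 ↦ 1  <
φ = 0, χ = 3 ↦ 0  <
φ = 1, χ = 0 ↦ 3  ≥
φ = 1, χ = 1 ↦ 3  ≥
φ = 1, χ = 2 ↦ 2  <
φ = 1, χ = 3 ↦ 1  <
φ = 2, χ = 0 ↦ 3  ≥
φ = 2, χ = 1 ↦ 3  ≥
φ = 2, χ = 2 ↦ 3  ≥
φ = 2, χ = 3 ↦ 2  <
φ = 3, χ = 0 ↦ 3  ≥
φ = 3, χ = 1 ↦ 3  ≥
φ = 3, χ = 2 ↦ 3  ≥
φ = 3, χ = 3 ↦ 3  ≥
So 10 of the 16 assignments meet the threshold.

10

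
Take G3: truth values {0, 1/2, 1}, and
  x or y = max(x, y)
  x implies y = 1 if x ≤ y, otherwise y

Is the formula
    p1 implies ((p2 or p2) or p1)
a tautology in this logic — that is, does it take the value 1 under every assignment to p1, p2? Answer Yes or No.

Yes

p1 = 0, p2 = 0 ↦ 1
p1 = 0, p2 = 1/2 ↦ 1
p1 = 0, p2 = 1 ↦ 1
p1 = 1/2, p2 = 0 ↦ 1
p1 = 1/2, p2 = 1/2 ↦ 1
p1 = 1/2, p2 = 1 ↦ 1
p1 = 1, p2 = 0 ↦ 1
p1 = 1, p2 = 1/2 ↦ 1
p1 = 1, p2 = 1 ↦ 1
Every assignment gives a value ≥ 1.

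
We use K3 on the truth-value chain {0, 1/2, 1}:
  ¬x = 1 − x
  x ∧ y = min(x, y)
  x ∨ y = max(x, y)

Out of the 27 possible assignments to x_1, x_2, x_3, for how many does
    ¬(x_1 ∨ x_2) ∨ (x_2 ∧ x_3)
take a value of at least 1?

6

value 1: 6 assignments (counts)
value 1/2: 14 assignments
value 0: 7 assignments
So 6 of the 27 assignments meet the threshold.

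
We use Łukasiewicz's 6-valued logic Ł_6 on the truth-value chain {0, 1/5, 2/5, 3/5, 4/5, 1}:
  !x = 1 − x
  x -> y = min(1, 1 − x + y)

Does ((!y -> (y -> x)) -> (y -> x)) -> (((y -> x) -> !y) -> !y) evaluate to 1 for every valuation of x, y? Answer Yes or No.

At x = 4/5, y = 4/5, for instance:
!y = !4/5 = 1/5
y -> x = 4/5 -> 4/5 = 1
!y -> (y -> x) = 1/5 -> 1 = 1
(!y -> (y -> x)) -> (y -> x) = 1 -> 1 = 1
(y -> x) -> !y = 1 -> 1/5 = 1/5
((y -> x) -> !y) -> !y = 1/5 -> 1/5 = 1
((!y -> (y -> x)) -> (y -> x)) -> (((y -> x) -> !y) -> !y) = 1 -> 1 = 1
and checking the remaining 35 assignments likewise gives ≥ 1 in every case.

Yes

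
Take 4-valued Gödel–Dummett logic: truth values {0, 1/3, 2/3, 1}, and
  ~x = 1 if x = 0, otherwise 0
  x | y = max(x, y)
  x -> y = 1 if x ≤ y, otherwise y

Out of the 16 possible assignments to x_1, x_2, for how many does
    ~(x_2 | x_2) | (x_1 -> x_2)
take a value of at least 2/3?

14

x_1 = 0, x_2 = 0 ↦ 1  ≥
x_1 = 0, x_2 = 1/3 ↦ 1  ≥
x_1 = 0, x_2 = 2/3 ↦ 1  ≥
x_1 = 0, x_2 = 1 ↦ 1  ≥
x_1 = 1/3, x_2 = 0 ↦ 1  ≥
x_1 = 1/3, x_2 = 1/3 ↦ 1  ≥
x_1 = 1/3, x_2 = 2/3 ↦ 1  ≥
x_1 = 1/3, x_2 = 1 ↦ 1  ≥
x_1 = 2/3, x_2 = 0 ↦ 1  ≥
x_1 = 2/3, x_2 = 1/3 ↦ 1/3  <
x_1 = 2/3, x_2 = 2/3 ↦ 1  ≥
x_1 = 2/3, x_2 = 1 ↦ 1  ≥
x_1 = 1, x_2 = 0 ↦ 1  ≥
x_1 = 1, x_2 = 1/3 ↦ 1/3  <
x_1 = 1, x_2 = 2/3 ↦ 2/3  ≥
x_1 = 1, x_2 = 1 ↦ 1  ≥
So 14 of the 16 assignments meet the threshold.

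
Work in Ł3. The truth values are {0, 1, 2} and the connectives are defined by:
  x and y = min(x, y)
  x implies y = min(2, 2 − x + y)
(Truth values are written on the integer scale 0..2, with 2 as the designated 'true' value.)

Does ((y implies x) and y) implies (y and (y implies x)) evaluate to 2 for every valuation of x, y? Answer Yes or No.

x = 0, y = 0 ↦ 2
x = 0, y = 1 ↦ 2
x = 0, y = 2 ↦ 2
x = 1, y = 0 ↦ 2
x = 1, y = 1 ↦ 2
x = 1, y = 2 ↦ 2
x = 2, y = 0 ↦ 2
x = 2, y = 1 ↦ 2
x = 2, y = 2 ↦ 2
Every assignment gives a value ≥ 2.

Yes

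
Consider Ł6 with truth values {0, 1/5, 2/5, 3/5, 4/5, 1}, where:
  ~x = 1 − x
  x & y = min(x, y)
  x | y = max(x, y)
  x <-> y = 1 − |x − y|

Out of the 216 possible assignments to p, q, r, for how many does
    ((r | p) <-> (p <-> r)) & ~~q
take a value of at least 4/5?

32

value 1: 5 assignments (counts)
value 4/5: 27 assignments (counts)
value 3/5: 37 assignments
value 2/5: 51 assignments
value 1/5: 45 assignments
value 0: 51 assignments
So 32 of the 216 assignments meet the threshold.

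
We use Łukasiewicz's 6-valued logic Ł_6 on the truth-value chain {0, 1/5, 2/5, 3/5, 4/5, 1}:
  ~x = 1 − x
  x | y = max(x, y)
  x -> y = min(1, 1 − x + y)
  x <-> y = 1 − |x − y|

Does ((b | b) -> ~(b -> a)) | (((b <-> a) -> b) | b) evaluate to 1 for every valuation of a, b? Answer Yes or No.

No

Counterexample: take a = 1/5, b = 1/5.
b | b = 1/5 | 1/5 = 1/5
b -> a = 1/5 -> 1/5 = 1
~(b -> a) = ~1 = 0
(b | b) -> ~(b -> a) = 1/5 -> 0 = 4/5
b <-> a = 1/5 <-> 1/5 = 1
(b <-> a) -> b = 1 -> 1/5 = 1/5
((b <-> a) -> b) | b = 1/5 | 1/5 = 1/5
((b | b) -> ~(b -> a)) | (((b <-> a) -> b) | b) = 4/5 | 1/5 = 4/5
This gives 4/5 ≠ 1.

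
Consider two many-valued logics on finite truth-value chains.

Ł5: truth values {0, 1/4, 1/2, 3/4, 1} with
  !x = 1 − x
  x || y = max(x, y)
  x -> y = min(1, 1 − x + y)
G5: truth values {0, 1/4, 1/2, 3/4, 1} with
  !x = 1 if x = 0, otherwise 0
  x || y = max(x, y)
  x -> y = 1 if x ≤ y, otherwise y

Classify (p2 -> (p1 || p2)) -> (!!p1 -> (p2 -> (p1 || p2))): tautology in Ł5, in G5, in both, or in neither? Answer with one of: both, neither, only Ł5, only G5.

In Ł5: every assignment gives 1 — tautology.
In G5: every assignment gives 1 — tautology.

both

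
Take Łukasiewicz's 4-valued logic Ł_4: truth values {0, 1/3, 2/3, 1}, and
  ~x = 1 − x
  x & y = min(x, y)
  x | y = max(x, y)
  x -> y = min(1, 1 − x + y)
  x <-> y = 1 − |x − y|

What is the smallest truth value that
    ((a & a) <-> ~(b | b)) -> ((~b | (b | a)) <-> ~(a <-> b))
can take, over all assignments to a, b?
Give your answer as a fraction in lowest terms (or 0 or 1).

2/3

Take a = 1/3, b = 1/3:
a & a = 1/3 & 1/3 = 1/3
b | b = 1/3 | 1/3 = 1/3
~(b | b) = ~1/3 = 2/3
(a & a) <-> ~(b | b) = 1/3 <-> 2/3 = 2/3
~b = ~1/3 = 2/3
b | a = 1/3 | 1/3 = 1/3
~b | (b | a) = 2/3 | 1/3 = 2/3
a <-> b = 1/3 <-> 1/3 = 1
~(a <-> b) = ~1 = 0
(~b | (b | a)) <-> ~(a <-> b) = 2/3 <-> 0 = 1/3
((a & a) <-> ~(b | b)) -> ((~b | (b | a)) <-> ~(a <-> b)) = 2/3 -> 1/3 = 2/3
No assignment yields a value below 2/3, so this is the minimum.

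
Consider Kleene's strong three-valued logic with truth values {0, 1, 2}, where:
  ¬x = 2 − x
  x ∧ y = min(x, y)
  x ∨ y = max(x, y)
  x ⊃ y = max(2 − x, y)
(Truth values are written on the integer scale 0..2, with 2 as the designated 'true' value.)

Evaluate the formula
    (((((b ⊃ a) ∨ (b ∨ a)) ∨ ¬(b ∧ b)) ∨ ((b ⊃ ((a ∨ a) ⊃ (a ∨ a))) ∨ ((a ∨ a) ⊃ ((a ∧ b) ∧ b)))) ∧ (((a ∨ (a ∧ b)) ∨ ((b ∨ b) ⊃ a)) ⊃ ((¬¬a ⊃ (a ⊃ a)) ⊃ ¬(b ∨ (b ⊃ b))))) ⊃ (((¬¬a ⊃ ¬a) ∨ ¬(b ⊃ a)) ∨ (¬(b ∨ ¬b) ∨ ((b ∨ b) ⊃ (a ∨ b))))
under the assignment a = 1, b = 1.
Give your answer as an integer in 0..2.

b ⊃ a = 1 ⊃ 1 = 1
b ∨ a = 1 ∨ 1 = 1
(b ⊃ a) ∨ (b ∨ a) = 1 ∨ 1 = 1
b ∧ b = 1 ∧ 1 = 1
¬(b ∧ b) = ¬1 = 1
((b ⊃ a) ∨ (b ∨ a)) ∨ ¬(b ∧ b) = 1 ∨ 1 = 1
a ∨ a = 1 ∨ 1 = 1
a ∨ a = 1 ∨ 1 = 1
(a ∨ a) ⊃ (a ∨ a) = 1 ⊃ 1 = 1
b ⊃ ((a ∨ a) ⊃ (a ∨ a)) = 1 ⊃ 1 = 1
a ∨ a = 1 ∨ 1 = 1
a ∧ b = 1 ∧ 1 = 1
(a ∧ b) ∧ b = 1 ∧ 1 = 1
(a ∨ a) ⊃ ((a ∧ b) ∧ b) = 1 ⊃ 1 = 1
(b ⊃ ((a ∨ a) ⊃ (a ∨ a))) ∨ ((a ∨ a) ⊃ ((a ∧ b) ∧ b)) = 1 ∨ 1 = 1
(((b ⊃ a) ∨ (b ∨ a)) ∨ ¬(b ∧ b)) ∨ ((b ⊃ ((a ∨ a) ⊃ (a ∨ a))) ∨ ((a ∨ a) ⊃ ((a ∧ b) ∧ b))) = 1 ∨ 1 = 1
a ∧ b = 1 ∧ 1 = 1
a ∨ (a ∧ b) = 1 ∨ 1 = 1
b ∨ b = 1 ∨ 1 = 1
(b ∨ b) ⊃ a = 1 ⊃ 1 = 1
(a ∨ (a ∧ b)) ∨ ((b ∨ b) ⊃ a) = 1 ∨ 1 = 1
¬a = ¬1 = 1
¬¬a = ¬1 = 1
a ⊃ a = 1 ⊃ 1 = 1
¬¬a ⊃ (a ⊃ a) = 1 ⊃ 1 = 1
b ⊃ b = 1 ⊃ 1 = 1
b ∨ (b ⊃ b) = 1 ∨ 1 = 1
¬(b ∨ (b ⊃ b)) = ¬1 = 1
(¬¬a ⊃ (a ⊃ a)) ⊃ ¬(b ∨ (b ⊃ b)) = 1 ⊃ 1 = 1
((a ∨ (a ∧ b)) ∨ ((b ∨ b) ⊃ a)) ⊃ ((¬¬a ⊃ (a ⊃ a)) ⊃ ¬(b ∨ (b ⊃ b))) = 1 ⊃ 1 = 1
((((b ⊃ a) ∨ (b ∨ a)) ∨ ¬(b ∧ b)) ∨ ((b ⊃ ((a ∨ a) ⊃ (a ∨ a))) ∨ ((a ∨ a) ⊃ ((a ∧ b) ∧ b)))) ∧ (((a ∨ (a ∧ b)) ∨ ((b ∨ b) ⊃ a)) ⊃ ((¬¬a ⊃ (a ⊃ a)) ⊃ ¬(b ∨ (b ⊃ b)))) = 1 ∧ 1 = 1
¬a = ¬1 = 1
¬¬a = ¬1 = 1
¬a = ¬1 = 1
¬¬a ⊃ ¬a = 1 ⊃ 1 = 1
b ⊃ a = 1 ⊃ 1 = 1
¬(b ⊃ a) = ¬1 = 1
(¬¬a ⊃ ¬a) ∨ ¬(b ⊃ a) = 1 ∨ 1 = 1
¬b = ¬1 = 1
b ∨ ¬b = 1 ∨ 1 = 1
¬(b ∨ ¬b) = ¬1 = 1
b ∨ b = 1 ∨ 1 = 1
a ∨ b = 1 ∨ 1 = 1
(b ∨ b) ⊃ (a ∨ b) = 1 ⊃ 1 = 1
¬(b ∨ ¬b) ∨ ((b ∨ b) ⊃ (a ∨ b)) = 1 ∨ 1 = 1
((¬¬a ⊃ ¬a) ∨ ¬(b ⊃ a)) ∨ (¬(b ∨ ¬b) ∨ ((b ∨ b) ⊃ (a ∨ b))) = 1 ∨ 1 = 1
(((((b ⊃ a) ∨ (b ∨ a)) ∨ ¬(b ∧ b)) ∨ ((b ⊃ ((a ∨ a) ⊃ (a ∨ a))) ∨ ((a ∨ a) ⊃ ((a ∧ b) ∧ b)))) ∧ (((a ∨ (a ∧ b)) ∨ ((b ∨ b) ⊃ a)) ⊃ ((¬¬a ⊃ (a ⊃ a)) ⊃ ¬(b ∨ (b ⊃ b))))) ⊃ (((¬¬a ⊃ ¬a) ∨ ¬(b ⊃ a)) ∨ (¬(b ∨ ¬b) ∨ ((b ∨ b) ⊃ (a ∨ b)))) = 1 ⊃ 1 = 1

1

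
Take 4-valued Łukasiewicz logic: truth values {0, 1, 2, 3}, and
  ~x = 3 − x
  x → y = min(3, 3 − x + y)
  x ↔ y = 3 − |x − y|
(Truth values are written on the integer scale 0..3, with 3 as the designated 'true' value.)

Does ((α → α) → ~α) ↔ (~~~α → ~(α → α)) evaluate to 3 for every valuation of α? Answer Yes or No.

No

Counterexample: take α = 0.
α → α = 0 → 0 = 3
~α = ~0 = 3
(α → α) → ~α = 3 → 3 = 3
~α = ~0 = 3
~~α = ~3 = 0
~~~α = ~0 = 3
α → α = 0 → 0 = 3
~(α → α) = ~3 = 0
~~~α → ~(α → α) = 3 → 0 = 0
((α → α) → ~α) ↔ (~~~α → ~(α → α)) = 3 ↔ 0 = 0
This gives 0 ≠ 3.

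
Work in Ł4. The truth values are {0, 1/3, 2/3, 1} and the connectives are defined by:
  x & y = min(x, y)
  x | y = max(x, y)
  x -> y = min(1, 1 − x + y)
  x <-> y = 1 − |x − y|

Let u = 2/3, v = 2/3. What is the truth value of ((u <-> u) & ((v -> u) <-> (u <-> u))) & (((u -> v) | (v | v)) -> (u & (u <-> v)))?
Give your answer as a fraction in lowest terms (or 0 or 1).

u <-> u = 2/3 <-> 2/3 = 1
v -> u = 2/3 -> 2/3 = 1
u <-> u = 2/3 <-> 2/3 = 1
(v -> u) <-> (u <-> u) = 1 <-> 1 = 1
(u <-> u) & ((v -> u) <-> (u <-> u)) = 1 & 1 = 1
u -> v = 2/3 -> 2/3 = 1
v | v = 2/3 | 2/3 = 2/3
(u -> v) | (v | v) = 1 | 2/3 = 1
u <-> v = 2/3 <-> 2/3 = 1
u & (u <-> v) = 2/3 & 1 = 2/3
((u -> v) | (v | v)) -> (u & (u <-> v)) = 1 -> 2/3 = 2/3
((u <-> u) & ((v -> u) <-> (u <-> u))) & (((u -> v) | (v | v)) -> (u & (u <-> v))) = 1 & 2/3 = 2/3

2/3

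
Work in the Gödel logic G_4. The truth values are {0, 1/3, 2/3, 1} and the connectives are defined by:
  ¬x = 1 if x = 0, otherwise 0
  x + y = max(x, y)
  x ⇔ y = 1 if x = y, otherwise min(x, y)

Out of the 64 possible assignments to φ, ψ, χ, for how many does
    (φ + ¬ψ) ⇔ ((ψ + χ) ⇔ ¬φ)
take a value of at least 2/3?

5

value 1: 4 assignments (counts)
value 2/3: 1 assignment (counts)
value 1/3: 1 assignment
value 0: 58 assignments
So 5 of the 64 assignments meet the threshold.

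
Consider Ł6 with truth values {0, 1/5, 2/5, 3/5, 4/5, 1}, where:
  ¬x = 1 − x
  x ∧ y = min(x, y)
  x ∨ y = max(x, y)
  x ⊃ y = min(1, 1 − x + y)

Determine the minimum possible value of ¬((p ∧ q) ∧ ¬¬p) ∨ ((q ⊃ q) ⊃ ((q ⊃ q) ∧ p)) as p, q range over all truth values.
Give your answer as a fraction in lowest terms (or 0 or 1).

Take p = 2/5, q = 2/5:
p ∧ q = 2/5 ∧ 2/5 = 2/5
¬p = ¬2/5 = 3/5
¬¬p = ¬3/5 = 2/5
(p ∧ q) ∧ ¬¬p = 2/5 ∧ 2/5 = 2/5
¬((p ∧ q) ∧ ¬¬p) = ¬2/5 = 3/5
q ⊃ q = 2/5 ⊃ 2/5 = 1
q ⊃ q = 2/5 ⊃ 2/5 = 1
(q ⊃ q) ∧ p = 1 ∧ 2/5 = 2/5
(q ⊃ q) ⊃ ((q ⊃ q) ∧ p) = 1 ⊃ 2/5 = 2/5
¬((p ∧ q) ∧ ¬¬p) ∨ ((q ⊃ q) ⊃ ((q ⊃ q) ∧ p)) = 3/5 ∨ 2/5 = 3/5
No assignment yields a value below 3/5, so this is the minimum.

3/5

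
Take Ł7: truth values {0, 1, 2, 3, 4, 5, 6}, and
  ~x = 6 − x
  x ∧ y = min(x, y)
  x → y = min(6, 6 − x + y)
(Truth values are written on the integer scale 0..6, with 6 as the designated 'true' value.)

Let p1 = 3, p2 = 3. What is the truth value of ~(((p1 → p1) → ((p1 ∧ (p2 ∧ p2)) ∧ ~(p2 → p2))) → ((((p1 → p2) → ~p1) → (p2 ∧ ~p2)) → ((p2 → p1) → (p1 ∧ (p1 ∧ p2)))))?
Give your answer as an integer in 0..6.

p1 → p1 = 3 → 3 = 6
p2 ∧ p2 = 3 ∧ 3 = 3
p1 ∧ (p2 ∧ p2) = 3 ∧ 3 = 3
p2 → p2 = 3 → 3 = 6
~(p2 → p2) = ~6 = 0
(p1 ∧ (p2 ∧ p2)) ∧ ~(p2 → p2) = 3 ∧ 0 = 0
(p1 → p1) → ((p1 ∧ (p2 ∧ p2)) ∧ ~(p2 → p2)) = 6 → 0 = 0
p1 → p2 = 3 → 3 = 6
~p1 = ~3 = 3
(p1 → p2) → ~p1 = 6 → 3 = 3
~p2 = ~3 = 3
p2 ∧ ~p2 = 3 ∧ 3 = 3
((p1 → p2) → ~p1) → (p2 ∧ ~p2) = 3 → 3 = 6
p2 → p1 = 3 → 3 = 6
p1 ∧ p2 = 3 ∧ 3 = 3
p1 ∧ (p1 ∧ p2) = 3 ∧ 3 = 3
(p2 → p1) → (p1 ∧ (p1 ∧ p2)) = 6 → 3 = 3
(((p1 → p2) → ~p1) → (p2 ∧ ~p2)) → ((p2 → p1) → (p1 ∧ (p1 ∧ p2))) = 6 → 3 = 3
((p1 → p1) → ((p1 ∧ (p2 ∧ p2)) ∧ ~(p2 → p2))) → ((((p1 → p2) → ~p1) → (p2 ∧ ~p2)) → ((p2 → p1) → (p1 ∧ (p1 ∧ p2)))) = 0 → 3 = 6
~(((p1 → p1) → ((p1 ∧ (p2 ∧ p2)) ∧ ~(p2 → p2))) → ((((p1 → p2) → ~p1) → (p2 ∧ ~p2)) → ((p2 → p1) → (p1 ∧ (p1 ∧ p2))))) = ~6 = 0

0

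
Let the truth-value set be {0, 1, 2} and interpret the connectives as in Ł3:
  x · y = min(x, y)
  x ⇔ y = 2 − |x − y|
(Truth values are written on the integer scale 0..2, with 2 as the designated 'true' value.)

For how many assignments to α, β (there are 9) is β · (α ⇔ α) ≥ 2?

3

α = 0, β = 0 ↦ 0  <
α = 0, β = 1 ↦ 1  <
α = 0, β = 2 ↦ 2  ≥
α = 1, β = 0 ↦ 0  <
α = 1, β = 1 ↦ 1  <
α = 1, β = 2 ↦ 2  ≥
α = 2, β = 0 ↦ 0  <
α = 2, β = 1 ↦ 1  <
α = 2, β = 2 ↦ 2  ≥
So 3 of the 9 assignments meet the threshold.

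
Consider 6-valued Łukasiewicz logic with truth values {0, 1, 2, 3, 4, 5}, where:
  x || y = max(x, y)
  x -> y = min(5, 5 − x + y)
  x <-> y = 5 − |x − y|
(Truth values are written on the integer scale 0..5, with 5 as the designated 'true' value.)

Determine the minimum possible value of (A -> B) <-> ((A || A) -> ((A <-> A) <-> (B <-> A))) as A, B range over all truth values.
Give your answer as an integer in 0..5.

3

Take A = 2, B = 0:
A -> B = 2 -> 0 = 3
A || A = 2 || 2 = 2
A <-> A = 2 <-> 2 = 5
B <-> A = 0 <-> 2 = 3
(A <-> A) <-> (B <-> A) = 5 <-> 3 = 3
(A || A) -> ((A <-> A) <-> (B <-> A)) = 2 -> 3 = 5
(A -> B) <-> ((A || A) -> ((A <-> A) <-> (B <-> A))) = 3 <-> 5 = 3
No assignment yields a value below 3, so this is the minimum.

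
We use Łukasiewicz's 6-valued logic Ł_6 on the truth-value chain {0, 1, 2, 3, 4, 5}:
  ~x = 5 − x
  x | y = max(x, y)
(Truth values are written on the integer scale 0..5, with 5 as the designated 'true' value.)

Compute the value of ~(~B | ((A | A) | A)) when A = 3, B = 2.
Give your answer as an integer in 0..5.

~B = ~2 = 3
A | A = 3 | 3 = 3
(A | A) | A = 3 | 3 = 3
~B | ((A | A) | A) = 3 | 3 = 3
~(~B | ((A | A) | A)) = ~3 = 2

2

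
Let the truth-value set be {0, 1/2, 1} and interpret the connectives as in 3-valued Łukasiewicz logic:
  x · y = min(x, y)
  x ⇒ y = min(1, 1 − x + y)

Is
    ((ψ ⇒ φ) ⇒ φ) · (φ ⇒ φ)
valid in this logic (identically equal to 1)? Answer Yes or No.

Counterexample: take φ = 0, ψ = 0.
ψ ⇒ φ = 0 ⇒ 0 = 1
(ψ ⇒ φ) ⇒ φ = 1 ⇒ 0 = 0
φ ⇒ φ = 0 ⇒ 0 = 1
((ψ ⇒ φ) ⇒ φ) · (φ ⇒ φ) = 0 · 1 = 0
This gives 0 ≠ 1.

No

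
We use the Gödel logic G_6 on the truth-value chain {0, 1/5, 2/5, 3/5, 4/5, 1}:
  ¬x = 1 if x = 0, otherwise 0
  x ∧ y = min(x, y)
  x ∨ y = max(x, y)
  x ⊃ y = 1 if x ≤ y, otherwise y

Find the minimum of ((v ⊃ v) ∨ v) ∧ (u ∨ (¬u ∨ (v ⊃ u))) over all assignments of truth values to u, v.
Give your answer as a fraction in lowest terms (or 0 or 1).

Take u = 1/5, v = 2/5:
v ⊃ v = 2/5 ⊃ 2/5 = 1
(v ⊃ v) ∨ v = 1 ∨ 2/5 = 1
¬u = ¬1/5 = 0
v ⊃ u = 2/5 ⊃ 1/5 = 1/5
¬u ∨ (v ⊃ u) = 0 ∨ 1/5 = 1/5
u ∨ (¬u ∨ (v ⊃ u)) = 1/5 ∨ 1/5 = 1/5
((v ⊃ v) ∨ v) ∧ (u ∨ (¬u ∨ (v ⊃ u))) = 1 ∧ 1/5 = 1/5
No assignment yields a value below 1/5, so this is the minimum.

1/5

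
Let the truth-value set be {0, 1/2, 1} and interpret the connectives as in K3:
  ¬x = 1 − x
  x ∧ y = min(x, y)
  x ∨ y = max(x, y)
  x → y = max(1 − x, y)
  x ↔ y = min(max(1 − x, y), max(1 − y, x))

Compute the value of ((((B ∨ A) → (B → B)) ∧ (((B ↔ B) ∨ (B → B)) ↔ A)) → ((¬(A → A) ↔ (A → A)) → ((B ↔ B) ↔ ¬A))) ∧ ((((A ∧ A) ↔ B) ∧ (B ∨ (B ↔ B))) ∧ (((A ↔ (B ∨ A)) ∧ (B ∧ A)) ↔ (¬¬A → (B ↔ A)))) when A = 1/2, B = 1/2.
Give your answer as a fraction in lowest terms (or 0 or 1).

B ∨ A = 1/2 ∨ 1/2 = 1/2
B → B = 1/2 → 1/2 = 1/2
(B ∨ A) → (B → B) = 1/2 → 1/2 = 1/2
B ↔ B = 1/2 ↔ 1/2 = 1/2
B → B = 1/2 → 1/2 = 1/2
(B ↔ B) ∨ (B → B) = 1/2 ∨ 1/2 = 1/2
((B ↔ B) ∨ (B → B)) ↔ A = 1/2 ↔ 1/2 = 1/2
((B ∨ A) → (B → B)) ∧ (((B ↔ B) ∨ (B → B)) ↔ A) = 1/2 ∧ 1/2 = 1/2
A → A = 1/2 → 1/2 = 1/2
¬(A → A) = ¬1/2 = 1/2
A → A = 1/2 → 1/2 = 1/2
¬(A → A) ↔ (A → A) = 1/2 ↔ 1/2 = 1/2
B ↔ B = 1/2 ↔ 1/2 = 1/2
¬A = ¬1/2 = 1/2
(B ↔ B) ↔ ¬A = 1/2 ↔ 1/2 = 1/2
(¬(A → A) ↔ (A → A)) → ((B ↔ B) ↔ ¬A) = 1/2 → 1/2 = 1/2
(((B ∨ A) → (B → B)) ∧ (((B ↔ B) ∨ (B → B)) ↔ A)) → ((¬(A → A) ↔ (A → A)) → ((B ↔ B) ↔ ¬A)) = 1/2 → 1/2 = 1/2
A ∧ A = 1/2 ∧ 1/2 = 1/2
(A ∧ A) ↔ B = 1/2 ↔ 1/2 = 1/2
B ↔ B = 1/2 ↔ 1/2 = 1/2
B ∨ (B ↔ B) = 1/2 ∨ 1/2 = 1/2
((A ∧ A) ↔ B) ∧ (B ∨ (B ↔ B)) = 1/2 ∧ 1/2 = 1/2
B ∨ A = 1/2 ∨ 1/2 = 1/2
A ↔ (B ∨ A) = 1/2 ↔ 1/2 = 1/2
B ∧ A = 1/2 ∧ 1/2 = 1/2
(A ↔ (B ∨ A)) ∧ (B ∧ A) = 1/2 ∧ 1/2 = 1/2
¬A = ¬1/2 = 1/2
¬¬A = ¬1/2 = 1/2
B ↔ A = 1/2 ↔ 1/2 = 1/2
¬¬A → (B ↔ A) = 1/2 → 1/2 = 1/2
((A ↔ (B ∨ A)) ∧ (B ∧ A)) ↔ (¬¬A → (B ↔ A)) = 1/2 ↔ 1/2 = 1/2
(((A ∧ A) ↔ B) ∧ (B ∨ (B ↔ B))) ∧ (((A ↔ (B ∨ A)) ∧ (B ∧ A)) ↔ (¬¬A → (B ↔ A))) = 1/2 ∧ 1/2 = 1/2
((((B ∨ A) → (B → B)) ∧ (((B ↔ B) ∨ (B → B)) ↔ A)) → ((¬(A → A) ↔ (A → A)) → ((B ↔ B) ↔ ¬A))) ∧ ((((A ∧ A) ↔ B) ∧ (B ∨ (B ↔ B))) ∧ (((A ↔ (B ∨ A)) ∧ (B ∧ A)) ↔ (¬¬A → (B ↔ A)))) = 1/2 ∧ 1/2 = 1/2

1/2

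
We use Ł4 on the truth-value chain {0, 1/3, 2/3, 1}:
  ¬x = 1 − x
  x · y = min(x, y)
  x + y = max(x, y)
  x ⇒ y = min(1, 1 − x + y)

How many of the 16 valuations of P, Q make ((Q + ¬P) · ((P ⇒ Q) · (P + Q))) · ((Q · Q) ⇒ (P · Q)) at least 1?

1

P = 0, Q = 0 ↦ 0  <
P = 0, Q = 1/3 ↦ 1/3  <
P = 0, Q = 2/3 ↦ 1/3  <
P = 0, Q = 1 ↦ 0  <
P = 1/3, Q = 0 ↦ 1/3  <
P = 1/3, Q = 1/3 ↦ 1/3  <
P = 1/3, Q = 2/3 ↦ 2/3  <
P = 1/3, Q = 1 ↦ 1/3  <
P = 2/3, Q = 0 ↦ 1/3  <
P = 2/3, Q = 1/3 ↦ 1/3  <
P = 2/3, Q = 2/3 ↦ 2/3  <
P = 2/3, Q = 1 ↦ 2/3  <
P = 1, Q = 0 ↦ 0  <
P = 1, Q = 1/3 ↦ 1/3  <
P = 1, Q = 2/3 ↦ 2/3  <
P = 1, Q = 1 ↦ 1  ≥
So 1 of the 16 assignments meets the threshold.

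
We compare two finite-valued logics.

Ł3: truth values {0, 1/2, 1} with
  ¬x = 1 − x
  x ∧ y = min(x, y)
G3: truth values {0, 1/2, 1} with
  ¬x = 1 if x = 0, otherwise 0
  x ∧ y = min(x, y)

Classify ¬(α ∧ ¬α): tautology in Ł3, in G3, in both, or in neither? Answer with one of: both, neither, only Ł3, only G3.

In Ł3: at α = 1/2 the value is 1/2 — not a tautology.
In G3: every assignment gives 1 — tautology.

only G3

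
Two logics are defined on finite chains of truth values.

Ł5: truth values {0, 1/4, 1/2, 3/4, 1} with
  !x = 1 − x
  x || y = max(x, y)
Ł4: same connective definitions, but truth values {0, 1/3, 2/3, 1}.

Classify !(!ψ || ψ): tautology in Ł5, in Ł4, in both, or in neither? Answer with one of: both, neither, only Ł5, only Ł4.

neither

In Ł5: at ψ = 0 the value is 0 — not a tautology.
In Ł4: at ψ = 0 the value is 0 — not a tautology.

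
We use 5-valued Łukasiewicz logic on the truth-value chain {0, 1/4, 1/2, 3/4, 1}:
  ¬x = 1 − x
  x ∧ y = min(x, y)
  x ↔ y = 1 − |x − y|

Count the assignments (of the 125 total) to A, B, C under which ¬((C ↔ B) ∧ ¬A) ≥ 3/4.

value 1: 33 assignments (counts)
value 3/4: 35 assignments (counts)
value 1/2: 31 assignments
value 1/4: 21 assignments
value 0: 5 assignments
So 68 of the 125 assignments meet the threshold.

68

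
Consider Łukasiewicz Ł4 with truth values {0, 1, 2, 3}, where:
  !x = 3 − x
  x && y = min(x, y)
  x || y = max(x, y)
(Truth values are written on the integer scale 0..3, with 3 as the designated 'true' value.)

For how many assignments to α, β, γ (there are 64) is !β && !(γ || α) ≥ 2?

8

value 3: 1 assignment (counts)
value 2: 7 assignments (counts)
value 1: 19 assignments
value 0: 37 assignments
So 8 of the 64 assignments meet the threshold.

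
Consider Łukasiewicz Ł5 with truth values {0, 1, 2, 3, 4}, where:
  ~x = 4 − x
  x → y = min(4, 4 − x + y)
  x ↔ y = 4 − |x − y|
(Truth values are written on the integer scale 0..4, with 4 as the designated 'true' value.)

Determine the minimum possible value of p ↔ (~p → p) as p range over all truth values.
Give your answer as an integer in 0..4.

Take p = 2:
~p = ~2 = 2
~p → p = 2 → 2 = 4
p ↔ (~p → p) = 2 ↔ 4 = 2
No assignment yields a value below 2, so this is the minimum.

2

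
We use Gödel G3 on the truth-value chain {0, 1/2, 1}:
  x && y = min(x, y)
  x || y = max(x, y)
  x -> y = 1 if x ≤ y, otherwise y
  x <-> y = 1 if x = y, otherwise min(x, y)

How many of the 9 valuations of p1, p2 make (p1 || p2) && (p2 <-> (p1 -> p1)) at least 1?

p1 = 0, p2 = 0 ↦ 0  <
p1 = 0, p2 = 1/2 ↦ 1/2  <
p1 = 0, p2 = 1 ↦ 1  ≥
p1 = 1/2, p2 = 0 ↦ 0  <
p1 = 1/2, p2 = 1/2 ↦ 1/2  <
p1 = 1/2, p2 = 1 ↦ 1  ≥
p1 = 1, p2 = 0 ↦ 0  <
p1 = 1, p2 = 1/2 ↦ 1/2  <
p1 = 1, p2 = 1 ↦ 1  ≥
So 3 of the 9 assignments meet the threshold.

3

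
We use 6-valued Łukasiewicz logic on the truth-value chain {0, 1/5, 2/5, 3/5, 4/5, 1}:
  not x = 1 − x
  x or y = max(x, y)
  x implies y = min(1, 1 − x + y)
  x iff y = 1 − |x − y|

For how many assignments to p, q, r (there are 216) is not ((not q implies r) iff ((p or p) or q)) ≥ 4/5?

value 1: 2 assignments (counts)
value 4/5: 9 assignments (counts)
value 3/5: 22 assignments
value 2/5: 41 assignments
value 1/5: 66 assignments
value 0: 76 assignments
So 11 of the 216 assignments meet the threshold.

11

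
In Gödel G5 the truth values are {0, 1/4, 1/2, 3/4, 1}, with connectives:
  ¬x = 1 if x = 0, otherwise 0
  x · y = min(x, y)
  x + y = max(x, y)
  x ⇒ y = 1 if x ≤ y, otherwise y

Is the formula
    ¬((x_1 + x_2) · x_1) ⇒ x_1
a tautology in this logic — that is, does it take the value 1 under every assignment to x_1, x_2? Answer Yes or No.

Counterexample: take x_1 = 0, x_2 = 0.
x_1 + x_2 = 0 + 0 = 0
(x_1 + x_2) · x_1 = 0 · 0 = 0
¬((x_1 + x_2) · x_1) = ¬0 = 1
¬((x_1 + x_2) · x_1) ⇒ x_1 = 1 ⇒ 0 = 0
This gives 0 ≠ 1.

No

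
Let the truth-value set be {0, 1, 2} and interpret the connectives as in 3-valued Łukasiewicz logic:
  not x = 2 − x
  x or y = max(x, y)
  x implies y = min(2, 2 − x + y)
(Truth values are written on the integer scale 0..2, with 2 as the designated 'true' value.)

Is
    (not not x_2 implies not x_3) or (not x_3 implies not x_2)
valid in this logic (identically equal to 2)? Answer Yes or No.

Counterexample: take x_2 = 2, x_3 = 1.
not x_2 = not 2 = 0
not not x_2 = not 0 = 2
not x_3 = not 1 = 1
not not x_2 implies not x_3 = 2 implies 1 = 1
not x_3 = not 1 = 1
not x_2 = not 2 = 0
not x_3 implies not x_2 = 1 implies 0 = 1
(not not x_2 implies not x_3) or (not x_3 implies not x_2) = 1 or 1 = 1
This gives 1 ≠ 2.

No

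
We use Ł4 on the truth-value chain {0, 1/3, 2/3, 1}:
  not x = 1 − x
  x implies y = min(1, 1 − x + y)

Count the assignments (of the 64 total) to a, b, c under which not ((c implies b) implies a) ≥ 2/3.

value 1: 10 assignments (counts)
value 2/3: 13 assignments (counts)
value 1/3: 15 assignments
value 0: 26 assignments
So 23 of the 64 assignments meet the threshold.

23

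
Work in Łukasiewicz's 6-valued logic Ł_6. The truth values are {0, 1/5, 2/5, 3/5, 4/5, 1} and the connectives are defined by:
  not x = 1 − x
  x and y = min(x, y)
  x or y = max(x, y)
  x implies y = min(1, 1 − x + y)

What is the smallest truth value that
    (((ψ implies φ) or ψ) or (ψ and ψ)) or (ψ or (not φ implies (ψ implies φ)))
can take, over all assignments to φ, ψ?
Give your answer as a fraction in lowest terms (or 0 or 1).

3/5

Take φ = 0, ψ = 2/5:
ψ implies φ = 2/5 implies 0 = 3/5
(ψ implies φ) or ψ = 3/5 or 2/5 = 3/5
ψ and ψ = 2/5 and 2/5 = 2/5
((ψ implies φ) or ψ) or (ψ and ψ) = 3/5 or 2/5 = 3/5
not φ = not 0 = 1
ψ implies φ = 2/5 implies 0 = 3/5
not φ implies (ψ implies φ) = 1 implies 3/5 = 3/5
ψ or (not φ implies (ψ implies φ)) = 2/5 or 3/5 = 3/5
(((ψ implies φ) or ψ) or (ψ and ψ)) or (ψ or (not φ implies (ψ implies φ))) = 3/5 or 3/5 = 3/5
No assignment yields a value below 3/5, so this is the minimum.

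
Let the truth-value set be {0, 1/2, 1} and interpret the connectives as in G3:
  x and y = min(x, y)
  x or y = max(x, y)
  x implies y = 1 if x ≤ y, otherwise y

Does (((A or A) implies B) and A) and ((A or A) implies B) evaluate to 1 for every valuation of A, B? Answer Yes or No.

Counterexample: take A = 0, B = 0.
A or A = 0 or 0 = 0
(A or A) implies B = 0 implies 0 = 1
((A or A) implies B) and A = 1 and 0 = 0
(((A or A) implies B) and A) and ((A or A) implies B) = 0 and 1 = 0
This gives 0 ≠ 1.

No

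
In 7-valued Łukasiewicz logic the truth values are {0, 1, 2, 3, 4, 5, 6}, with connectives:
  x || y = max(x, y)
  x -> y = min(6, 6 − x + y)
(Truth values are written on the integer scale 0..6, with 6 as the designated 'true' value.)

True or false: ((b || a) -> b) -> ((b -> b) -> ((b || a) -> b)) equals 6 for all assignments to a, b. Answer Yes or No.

At a = 2, b = 2, for instance:
b || a = 2 || 2 = 2
(b || a) -> b = 2 -> 2 = 6
b -> b = 2 -> 2 = 6
(b || a) -> b = 2 -> 2 = 6
(b -> b) -> ((b || a) -> b) = 6 -> 6 = 6
((b || a) -> b) -> ((b -> b) -> ((b || a) -> b)) = 6 -> 6 = 6
and checking the remaining 48 assignments likewise gives ≥ 6 in every case.

Yes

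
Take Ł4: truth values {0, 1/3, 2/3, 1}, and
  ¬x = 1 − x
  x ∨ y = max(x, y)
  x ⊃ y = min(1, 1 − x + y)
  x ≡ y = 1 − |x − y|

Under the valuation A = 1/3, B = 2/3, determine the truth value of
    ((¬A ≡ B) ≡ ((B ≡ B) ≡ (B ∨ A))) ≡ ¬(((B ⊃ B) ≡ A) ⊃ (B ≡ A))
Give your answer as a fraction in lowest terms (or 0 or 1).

1/3

¬A = ¬1/3 = 2/3
¬A ≡ B = 2/3 ≡ 2/3 = 1
B ≡ B = 2/3 ≡ 2/3 = 1
B ∨ A = 2/3 ∨ 1/3 = 2/3
(B ≡ B) ≡ (B ∨ A) = 1 ≡ 2/3 = 2/3
(¬A ≡ B) ≡ ((B ≡ B) ≡ (B ∨ A)) = 1 ≡ 2/3 = 2/3
B ⊃ B = 2/3 ⊃ 2/3 = 1
(B ⊃ B) ≡ A = 1 ≡ 1/3 = 1/3
B ≡ A = 2/3 ≡ 1/3 = 2/3
((B ⊃ B) ≡ A) ⊃ (B ≡ A) = 1/3 ⊃ 2/3 = 1
¬(((B ⊃ B) ≡ A) ⊃ (B ≡ A)) = ¬1 = 0
((¬A ≡ B) ≡ ((B ≡ B) ≡ (B ∨ A))) ≡ ¬(((B ⊃ B) ≡ A) ⊃ (B ≡ A)) = 2/3 ≡ 0 = 1/3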